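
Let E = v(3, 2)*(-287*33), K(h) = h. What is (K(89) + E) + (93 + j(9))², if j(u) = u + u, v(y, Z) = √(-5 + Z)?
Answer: 12410 - 9471*I*√3 ≈ 12410.0 - 16404.0*I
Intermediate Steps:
j(u) = 2*u
E = -9471*I*√3 (E = √(-5 + 2)*(-287*33) = √(-3)*(-9471) = (I*√3)*(-9471) = -9471*I*√3 ≈ -16404.0*I)
(K(89) + E) + (93 + j(9))² = (89 - 9471*I*√3) + (93 + 2*9)² = (89 - 9471*I*√3) + (93 + 18)² = (89 - 9471*I*√3) + 111² = (89 - 9471*I*√3) + 12321 = 12410 - 9471*I*√3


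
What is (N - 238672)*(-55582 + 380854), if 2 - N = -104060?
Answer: -43784863920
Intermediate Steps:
N = 104062 (N = 2 - 1*(-104060) = 2 + 104060 = 104062)
(N - 238672)*(-55582 + 380854) = (104062 - 238672)*(-55582 + 380854) = -134610*325272 = -43784863920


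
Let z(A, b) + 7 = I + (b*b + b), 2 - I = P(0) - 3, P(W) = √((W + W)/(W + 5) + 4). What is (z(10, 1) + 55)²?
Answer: 2809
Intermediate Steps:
P(W) = √(4 + 2*W/(5 + W)) (P(W) = √((2*W)/(5 + W) + 4) = √(2*W/(5 + W) + 4) = √(4 + 2*W/(5 + W)))
I = 3 (I = 2 - (√2*√((10 + 3*0)/(5 + 0)) - 3) = 2 - (√2*√((10 + 0)/5) - 3) = 2 - (√2*√((⅕)*10) - 3) = 2 - (√2*√2 - 3) = 2 - (2 - 3) = 2 - 1*(-1) = 2 + 1 = 3)
z(A, b) = -4 + b + b² (z(A, b) = -7 + (3 + (b*b + b)) = -7 + (3 + (b² + b)) = -7 + (3 + (b + b²)) = -7 + (3 + b + b²) = -4 + b + b²)
(z(10, 1) + 55)² = ((-4 + 1 + 1²) + 55)² = ((-4 + 1 + 1) + 55)² = (-2 + 55)² = 53² = 2809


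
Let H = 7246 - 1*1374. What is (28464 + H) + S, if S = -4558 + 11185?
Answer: 40963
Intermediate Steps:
S = 6627
H = 5872 (H = 7246 - 1374 = 5872)
(28464 + H) + S = (28464 + 5872) + 6627 = 34336 + 6627 = 40963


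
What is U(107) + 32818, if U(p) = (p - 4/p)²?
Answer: 506721307/11449 ≈ 44259.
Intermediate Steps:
U(107) + 32818 = (-4 + 107²)²/107² + 32818 = (-4 + 11449)²/11449 + 32818 = (1/11449)*11445² + 32818 = (1/11449)*130988025 + 32818 = 130988025/11449 + 32818 = 506721307/11449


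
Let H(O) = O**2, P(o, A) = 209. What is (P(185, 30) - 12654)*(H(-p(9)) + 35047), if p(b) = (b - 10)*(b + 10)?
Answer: -440652560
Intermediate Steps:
p(b) = (-10 + b)*(10 + b)
(P(185, 30) - 12654)*(H(-p(9)) + 35047) = (209 - 12654)*((-(-100 + 9**2))**2 + 35047) = -12445*((-(-100 + 81))**2 + 35047) = -12445*((-1*(-19))**2 + 35047) = -12445*(19**2 + 35047) = -12445*(361 + 35047) = -12445*35408 = -440652560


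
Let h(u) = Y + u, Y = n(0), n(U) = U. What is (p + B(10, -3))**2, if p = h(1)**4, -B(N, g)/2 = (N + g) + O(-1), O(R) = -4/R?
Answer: 441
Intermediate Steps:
Y = 0
h(u) = u (h(u) = 0 + u = u)
B(N, g) = -8 - 2*N - 2*g (B(N, g) = -2*((N + g) - 4/(-1)) = -2*((N + g) - 4*(-1)) = -2*((N + g) + 4) = -2*(4 + N + g) = -8 - 2*N - 2*g)
p = 1 (p = 1**4 = 1)
(p + B(10, -3))**2 = (1 + (-8 - 2*10 - 2*(-3)))**2 = (1 + (-8 - 20 + 6))**2 = (1 - 22)**2 = (-21)**2 = 441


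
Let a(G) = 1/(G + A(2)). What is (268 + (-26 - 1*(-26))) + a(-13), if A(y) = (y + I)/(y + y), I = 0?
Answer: 6698/25 ≈ 267.92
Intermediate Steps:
A(y) = 1/2 (A(y) = (y + 0)/(y + y) = y/((2*y)) = y*(1/(2*y)) = 1/2)
a(G) = 1/(1/2 + G) (a(G) = 1/(G + 1/2) = 1/(1/2 + G))
(268 + (-26 - 1*(-26))) + a(-13) = (268 + (-26 - 1*(-26))) + 2/(1 + 2*(-13)) = (268 + (-26 + 26)) + 2/(1 - 26) = (268 + 0) + 2/(-25) = 268 + 2*(-1/25) = 268 - 2/25 = 6698/25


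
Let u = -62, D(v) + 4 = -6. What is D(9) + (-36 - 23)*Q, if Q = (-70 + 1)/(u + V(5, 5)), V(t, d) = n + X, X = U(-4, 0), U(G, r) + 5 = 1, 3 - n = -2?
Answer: -4681/61 ≈ -76.738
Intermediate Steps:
D(v) = -10 (D(v) = -4 - 6 = -10)
n = 5 (n = 3 - 1*(-2) = 3 + 2 = 5)
U(G, r) = -4 (U(G, r) = -5 + 1 = -4)
X = -4
V(t, d) = 1 (V(t, d) = 5 - 4 = 1)
Q = 69/61 (Q = (-70 + 1)/(-62 + 1) = -69/(-61) = -69*(-1/61) = 69/61 ≈ 1.1311)
D(9) + (-36 - 23)*Q = -10 + (-36 - 23)*(69/61) = -10 - 59*69/61 = -10 - 4071/61 = -4681/61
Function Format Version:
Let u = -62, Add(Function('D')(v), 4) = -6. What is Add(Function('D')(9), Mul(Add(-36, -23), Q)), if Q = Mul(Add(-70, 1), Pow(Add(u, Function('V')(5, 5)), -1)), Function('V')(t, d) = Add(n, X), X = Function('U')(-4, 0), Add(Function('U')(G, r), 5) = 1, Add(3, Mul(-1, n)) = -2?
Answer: Rational(-4681, 61) ≈ -76.738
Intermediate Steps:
Function('D')(v) = -10 (Function('D')(v) = Add(-4, -6) = -10)
n = 5 (n = Add(3, Mul(-1, -2)) = Add(3, 2) = 5)
Function('U')(G, r) = -4 (Function('U')(G, r) = Add(-5, 1) = -4)
X = -4
Function('V')(t, d) = 1 (Function('V')(t, d) = Add(5, -4) = 1)
Q = Rational(69, 61) (Q = Mul(Add(-70, 1), Pow(Add(-62, 1), -1)) = Mul(-69, Pow(-61, -1)) = Mul(-69, Rational(-1, 61)) = Rational(69, 61) ≈ 1.1311)
Add(Function('D')(9), Mul(Add(-36, -23), Q)) = Add(-10, Mul(Add(-36, -23), Rational(69, 61))) = Add(-10, Mul(-59, Rational(69, 61))) = Add(-10, Rational(-4071, 61)) = Rational(-4681, 61)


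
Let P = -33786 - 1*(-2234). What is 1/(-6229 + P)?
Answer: -1/37781 ≈ -2.6468e-5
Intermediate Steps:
P = -31552 (P = -33786 + 2234 = -31552)
1/(-6229 + P) = 1/(-6229 - 31552) = 1/(-37781) = -1/37781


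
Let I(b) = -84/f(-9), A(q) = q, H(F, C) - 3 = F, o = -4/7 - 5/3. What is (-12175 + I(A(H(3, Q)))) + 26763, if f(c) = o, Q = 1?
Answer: 687400/47 ≈ 14626.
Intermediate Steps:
o = -47/21 (o = -4*⅐ - 5*⅓ = -4/7 - 5/3 = -47/21 ≈ -2.2381)
H(F, C) = 3 + F
f(c) = -47/21
I(b) = 1764/47 (I(b) = -84/(-47/21) = -84*(-21/47) = 1764/47)
(-12175 + I(A(H(3, Q)))) + 26763 = (-12175 + 1764/47) + 26763 = -570461/47 + 26763 = 687400/47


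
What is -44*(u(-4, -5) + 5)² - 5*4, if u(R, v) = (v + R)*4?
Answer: -42304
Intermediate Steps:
u(R, v) = 4*R + 4*v (u(R, v) = (R + v)*4 = 4*R + 4*v)
-44*(u(-4, -5) + 5)² - 5*4 = -44*((4*(-4) + 4*(-5)) + 5)² - 5*4 = -44*((-16 - 20) + 5)² - 20 = -44*(-36 + 5)² - 20 = -44*(-31)² - 20 = -44*961 - 20 = -42284 - 20 = -42304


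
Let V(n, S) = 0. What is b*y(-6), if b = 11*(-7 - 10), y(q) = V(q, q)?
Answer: 0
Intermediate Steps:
y(q) = 0
b = -187 (b = 11*(-17) = -187)
b*y(-6) = -187*0 = 0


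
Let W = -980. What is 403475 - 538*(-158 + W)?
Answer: 1015719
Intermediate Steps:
403475 - 538*(-158 + W) = 403475 - 538*(-158 - 980) = 403475 - 538*(-1138) = 403475 + 612244 = 1015719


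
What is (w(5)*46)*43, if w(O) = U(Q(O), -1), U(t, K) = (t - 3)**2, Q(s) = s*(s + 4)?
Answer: 3489192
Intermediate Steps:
Q(s) = s*(4 + s)
U(t, K) = (-3 + t)**2
w(O) = (-3 + O*(4 + O))**2
(w(5)*46)*43 = ((-3 + 5*(4 + 5))**2*46)*43 = ((-3 + 5*9)**2*46)*43 = ((-3 + 45)**2*46)*43 = (42**2*46)*43 = (1764*46)*43 = 81144*43 = 3489192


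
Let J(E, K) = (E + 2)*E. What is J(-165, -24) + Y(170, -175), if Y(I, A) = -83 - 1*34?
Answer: 26778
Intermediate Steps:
Y(I, A) = -117 (Y(I, A) = -83 - 34 = -117)
J(E, K) = E*(2 + E) (J(E, K) = (2 + E)*E = E*(2 + E))
J(-165, -24) + Y(170, -175) = -165*(2 - 165) - 117 = -165*(-163) - 117 = 26895 - 117 = 26778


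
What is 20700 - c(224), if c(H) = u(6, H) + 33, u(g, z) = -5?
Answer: 20672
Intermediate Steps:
c(H) = 28 (c(H) = -5 + 33 = 28)
20700 - c(224) = 20700 - 1*28 = 20700 - 28 = 20672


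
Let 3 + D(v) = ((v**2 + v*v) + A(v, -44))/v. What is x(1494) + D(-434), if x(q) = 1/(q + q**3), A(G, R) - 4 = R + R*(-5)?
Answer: -630574821879749/723621931326 ≈ -871.42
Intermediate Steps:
A(G, R) = 4 - 4*R (A(G, R) = 4 + (R + R*(-5)) = 4 + (R - 5*R) = 4 - 4*R)
D(v) = -3 + (180 + 2*v**2)/v (D(v) = -3 + ((v**2 + v*v) + (4 - 4*(-44)))/v = -3 + ((v**2 + v**2) + (4 + 176))/v = -3 + (2*v**2 + 180)/v = -3 + (180 + 2*v**2)/v)
x(1494) + D(-434) = 1/(1494 + 1494**3) + (-3 + 2*(-434) + 180/(-434)) = 1/(1494 + 3334661784) + (-3 - 868 + 180*(-1/434)) = 1/3334663278 + (-3 - 868 - 90/217) = 1/3334663278 - 189097/217 = -630574821879749/723621931326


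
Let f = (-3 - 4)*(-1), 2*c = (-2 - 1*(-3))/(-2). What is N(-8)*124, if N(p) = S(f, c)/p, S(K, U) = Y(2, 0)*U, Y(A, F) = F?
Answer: 0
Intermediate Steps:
c = -¼ (c = ((-2 - 1*(-3))/(-2))/2 = ((-2 + 3)*(-½))/2 = (1*(-½))/2 = (½)*(-½) = -¼ ≈ -0.25000)
f = 7 (f = -7*(-1) = 7)
S(K, U) = 0 (S(K, U) = 0*U = 0)
N(p) = 0 (N(p) = 0/p = 0)
N(-8)*124 = 0*124 = 0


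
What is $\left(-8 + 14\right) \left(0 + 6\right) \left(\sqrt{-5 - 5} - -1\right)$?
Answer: $36 + 36 i \sqrt{10} \approx 36.0 + 113.84 i$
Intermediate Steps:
$\left(-8 + 14\right) \left(0 + 6\right) \left(\sqrt{-5 - 5} - -1\right) = 6 \cdot 6 \left(\sqrt{-10} + 1\right) = 6 \cdot 6 \left(i \sqrt{10} + 1\right) = 6 \cdot 6 \left(1 + i \sqrt{10}\right) = 6 \left(6 + 6 i \sqrt{10}\right) = 36 + 36 i \sqrt{10}$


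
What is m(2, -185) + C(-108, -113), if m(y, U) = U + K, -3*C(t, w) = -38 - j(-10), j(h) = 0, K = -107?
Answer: -838/3 ≈ -279.33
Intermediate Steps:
C(t, w) = 38/3 (C(t, w) = -(-38 - 1*0)/3 = -(-38 + 0)/3 = -⅓*(-38) = 38/3)
m(y, U) = -107 + U (m(y, U) = U - 107 = -107 + U)
m(2, -185) + C(-108, -113) = (-107 - 185) + 38/3 = -292 + 38/3 = -838/3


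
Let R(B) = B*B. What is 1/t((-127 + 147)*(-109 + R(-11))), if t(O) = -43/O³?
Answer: -13824000/43 ≈ -3.2149e+5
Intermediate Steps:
R(B) = B²
t(O) = -43/O³
1/t((-127 + 147)*(-109 + R(-11))) = 1/(-43*1/((-127 + 147)³*(-109 + (-11)²)³)) = 1/(-43*1/(8000*(-109 + 121)³)) = 1/(-43/(20*12)³) = 1/(-43/240³) = 1/(-43*1/13824000) = 1/(-43/13824000) = -13824000/43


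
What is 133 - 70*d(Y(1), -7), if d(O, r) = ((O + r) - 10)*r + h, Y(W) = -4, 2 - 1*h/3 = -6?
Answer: -11837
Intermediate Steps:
h = 24 (h = 6 - 3*(-6) = 6 + 18 = 24)
d(O, r) = 24 + r*(-10 + O + r) (d(O, r) = ((O + r) - 10)*r + 24 = (-10 + O + r)*r + 24 = r*(-10 + O + r) + 24 = 24 + r*(-10 + O + r))
133 - 70*d(Y(1), -7) = 133 - 70*(24 + (-7)**2 - 10*(-7) - 4*(-7)) = 133 - 70*(24 + 49 + 70 + 28) = 133 - 70*171 = 133 - 11970 = -11837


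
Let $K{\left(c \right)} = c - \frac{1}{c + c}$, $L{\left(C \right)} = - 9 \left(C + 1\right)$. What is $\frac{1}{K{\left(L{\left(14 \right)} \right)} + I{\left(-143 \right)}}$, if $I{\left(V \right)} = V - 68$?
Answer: $- \frac{270}{93419} \approx -0.0028902$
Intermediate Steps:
$I{\left(V \right)} = -68 + V$
$L{\left(C \right)} = -9 - 9 C$ ($L{\left(C \right)} = - 9 \left(1 + C\right) = -9 - 9 C$)
$K{\left(c \right)} = c - \frac{1}{2 c}$
$\frac{1}{K{\left(L{\left(14 \right)} \right)} + I{\left(-143 \right)}} = \frac{1}{\left(\left(-9 - 126\right) - \frac{1}{2 \left(-9 - 126\right)}\right) - 211} = \frac{1}{\left(-135 - \frac{1}{2 \left(-135\right)}\right) - 211} = \frac{1}{\left(-135 - - \frac{1}{270}\right) - 211} = \frac{1}{\left(-135 + \frac{1}{270}\right) - 211} = \frac{1}{- \frac{36449}{270} - 211} = \frac{1}{- \frac{93419}{270}} = - \frac{270}{93419}$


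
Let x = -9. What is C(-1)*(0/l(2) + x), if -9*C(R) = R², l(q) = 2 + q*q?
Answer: 1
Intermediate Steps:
l(q) = 2 + q²
C(R) = -R²/9
C(-1)*(0/l(2) + x) = (-⅑*(-1)²)*(0/(2 + 2²) - 9) = (-⅑*1)*(0/(2 + 4) - 9) = -(0/6 - 9)/9 = -(0*(⅙) - 9)/9 = -(0 - 9)/9 = -⅑*(-9) = 1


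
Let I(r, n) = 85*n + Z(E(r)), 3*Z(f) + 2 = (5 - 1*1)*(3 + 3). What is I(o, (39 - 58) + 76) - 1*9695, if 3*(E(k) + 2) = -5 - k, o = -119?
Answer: -14528/3 ≈ -4842.7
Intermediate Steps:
E(k) = -11/3 - k/3 (E(k) = -2 + (-5 - k)/3 = -2 + (-5/3 - k/3) = -11/3 - k/3)
Z(f) = 22/3 (Z(f) = -⅔ + ((5 - 1*1)*(3 + 3))/3 = -⅔ + ((5 - 1)*6)/3 = -⅔ + (4*6)/3 = -⅔ + (⅓)*24 = -⅔ + 8 = 22/3)
I(r, n) = 22/3 + 85*n (I(r, n) = 85*n + 22/3 = 22/3 + 85*n)
I(o, (39 - 58) + 76) - 1*9695 = (22/3 + 85*((39 - 58) + 76)) - 1*9695 = (22/3 + 85*(-19 + 76)) - 9695 = (22/3 + 85*57) - 9695 = (22/3 + 4845) - 9695 = 14557/3 - 9695 = -14528/3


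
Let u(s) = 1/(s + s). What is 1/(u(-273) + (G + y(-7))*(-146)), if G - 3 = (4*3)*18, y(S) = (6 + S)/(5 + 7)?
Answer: -91/2908527 ≈ -3.1287e-5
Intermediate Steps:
y(S) = ½ + S/12 (y(S) = (6 + S)/12 = (6 + S)*(1/12) = ½ + S/12)
u(s) = 1/(2*s)
G = 219 (G = 3 + (4*3)*18 = 3 + 12*18 = 3 + 216 = 219)
1/(u(-273) + (G + y(-7))*(-146)) = 1/((½)/(-273) + (219 + (½ + (1/12)*(-7)))*(-146)) = 1/((½)*(-1/273) + (219 + (½ - 7/12))*(-146)) = 1/(-1/546 + (219 - 1/12)*(-146)) = 1/(-1/546 + (2627/12)*(-146)) = 1/(-1/546 - 191771/6) = 1/(-2908527/91) = -91/2908527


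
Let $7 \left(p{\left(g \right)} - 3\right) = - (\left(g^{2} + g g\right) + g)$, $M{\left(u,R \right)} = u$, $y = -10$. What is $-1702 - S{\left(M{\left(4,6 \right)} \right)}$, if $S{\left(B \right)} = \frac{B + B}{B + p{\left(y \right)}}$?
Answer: $- \frac{239926}{141} \approx -1701.6$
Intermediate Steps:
$p{\left(g \right)} = 3 - \frac{2 g^{2}}{7} - \frac{g}{7}$ ($p{\left(g \right)} = 3 + \frac{\left(-1\right) \left(\left(g^{2} + g g\right) + g\right)}{7} = 3 + \frac{\left(-1\right) \left(\left(g^{2} + g^{2}\right) + g\right)}{7} = 3 + \frac{\left(-1\right) \left(2 g^{2} + g\right)}{7} = 3 + \frac{\left(-1\right) \left(g + 2 g^{2}\right)}{7} = 3 + \frac{- g - 2 g^{2}}{7} = 3 - \left(\frac{g}{7} + \frac{2 g^{2}}{7}\right) = 3 - \frac{2 g^{2}}{7} - \frac{g}{7}$)
$S{\left(B \right)} = \frac{2 B}{- \frac{169}{7} + B}$ ($S{\left(B \right)} = \frac{B + B}{B - \left(- \frac{31}{7} + \frac{200}{7}\right)} = \frac{2 B}{B + \left(3 - \frac{200}{7} + \frac{10}{7}\right)} = \frac{2 B}{B - \frac{169}{7}} = \frac{2 B}{- \frac{169}{7} + B}$)
$-1702 - S{\left(M{\left(4,6 \right)} \right)} = -1702 - 14 \cdot 4 \frac{1}{-169 + 7 \cdot 4} = -1702 - 14 \cdot 4 \frac{1}{-169 + 28} = -1702 - 14 \cdot 4 \frac{1}{-141} = -1702 - 14 \cdot 4 \left(- \frac{1}{141}\right) = -1702 - - \frac{56}{141} = -1702 + \frac{56}{141} = - \frac{239926}{141}$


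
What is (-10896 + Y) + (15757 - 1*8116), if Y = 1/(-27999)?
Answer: -91136746/27999 ≈ -3255.0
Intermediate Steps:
Y = -1/27999 ≈ -3.5716e-5
(-10896 + Y) + (15757 - 1*8116) = (-10896 - 1/27999) + (15757 - 1*8116) = -305077105/27999 + (15757 - 8116) = -305077105/27999 + 7641 = -91136746/27999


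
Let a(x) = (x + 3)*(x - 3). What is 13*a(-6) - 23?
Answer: 328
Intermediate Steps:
a(x) = (-3 + x)*(3 + x) (a(x) = (3 + x)*(-3 + x) = (-3 + x)*(3 + x))
13*a(-6) - 23 = 13*(-9 + (-6)²) - 23 = 13*(-9 + 36) - 23 = 13*27 - 23 = 351 - 23 = 328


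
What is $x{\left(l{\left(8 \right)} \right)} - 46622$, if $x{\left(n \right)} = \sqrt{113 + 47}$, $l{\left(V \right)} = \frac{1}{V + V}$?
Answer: $-46622 + 4 \sqrt{10} \approx -46609.0$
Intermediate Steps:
$l{\left(V \right)} = \frac{1}{2 V}$
$x{\left(n \right)} = 4 \sqrt{10}$ ($x{\left(n \right)} = \sqrt{160} = 4 \sqrt{10}$)
$x{\left(l{\left(8 \right)} \right)} - 46622 = 4 \sqrt{10} - 46622 = -46622 + 4 \sqrt{10}$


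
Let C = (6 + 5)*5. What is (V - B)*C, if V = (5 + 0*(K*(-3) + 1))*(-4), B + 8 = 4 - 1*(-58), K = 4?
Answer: -4070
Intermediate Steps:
B = 54 (B = -8 + (4 - 1*(-58)) = -8 + (4 + 58) = -8 + 62 = 54)
V = -20 (V = (5 + 0*(4*(-3) + 1))*(-4) = (5 + 0*(-12 + 1))*(-4) = (5 + 0*(-11))*(-4) = (5 + 0)*(-4) = 5*(-4) = -20)
C = 55 (C = 11*5 = 55)
(V - B)*C = (-20 - 1*54)*55 = (-20 - 54)*55 = -74*55 = -4070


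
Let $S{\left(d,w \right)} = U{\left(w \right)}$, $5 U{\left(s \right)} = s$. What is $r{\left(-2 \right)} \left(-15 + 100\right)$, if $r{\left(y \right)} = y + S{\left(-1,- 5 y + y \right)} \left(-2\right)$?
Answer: $-442$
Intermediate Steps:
$U{\left(s \right)} = \frac{s}{5}$
$S{\left(d,w \right)} = \frac{w}{5}$
$r{\left(y \right)} = \frac{13 y}{5}$ ($r{\left(y \right)} = y + \frac{- 5 y + y}{5} \left(-2\right) = y + \frac{\left(-4\right) y}{5} \left(-2\right) = y + - \frac{4 y}{5} \left(-2\right) = y + \frac{8 y}{5} = \frac{13 y}{5}$)
$r{\left(-2 \right)} \left(-15 + 100\right) = \frac{13}{5} \left(-2\right) \left(-15 + 100\right) = \left(- \frac{26}{5}\right) 85 = -442$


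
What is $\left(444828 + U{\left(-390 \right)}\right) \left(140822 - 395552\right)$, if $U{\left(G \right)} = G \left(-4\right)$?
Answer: $-113708415240$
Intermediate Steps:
$U{\left(G \right)} = - 4 G$
$\left(444828 + U{\left(-390 \right)}\right) \left(140822 - 395552\right) = \left(444828 - -1560\right) \left(140822 - 395552\right) = \left(444828 + 1560\right) \left(-254730\right) = 446388 \left(-254730\right) = -113708415240$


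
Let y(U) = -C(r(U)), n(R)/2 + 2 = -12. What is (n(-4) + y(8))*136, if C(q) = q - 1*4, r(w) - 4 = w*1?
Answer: -4896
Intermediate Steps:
n(R) = -28 (n(R) = -4 + 2*(-12) = -4 - 24 = -28)
r(w) = 4 + w (r(w) = 4 + w*1 = 4 + w)
C(q) = -4 + q (C(q) = q - 4 = -4 + q)
y(U) = -U (y(U) = -(-4 + (4 + U)) = -U)
(n(-4) + y(8))*136 = (-28 - 1*8)*136 = (-28 - 8)*136 = -36*136 = -4896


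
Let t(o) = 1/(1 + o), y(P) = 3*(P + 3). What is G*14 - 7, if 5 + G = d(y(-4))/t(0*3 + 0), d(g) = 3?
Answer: -35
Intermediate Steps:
y(P) = 9 + 3*P (y(P) = 3*(3 + P) = 9 + 3*P)
G = -2 (G = -5 + 3/(1/(1 + (0*3 + 0))) = -5 + 3/(1/(1 + (0 + 0))) = -5 + 3/(1/(1 + 0)) = -5 + 3/(1/1) = -5 + 3/1 = -5 + 3*1 = -5 + 3 = -2)
G*14 - 7 = -2*14 - 7 = -28 - 7 = -35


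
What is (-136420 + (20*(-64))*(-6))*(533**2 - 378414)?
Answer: 12143400500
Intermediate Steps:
(-136420 + (20*(-64))*(-6))*(533**2 - 378414) = (-136420 - 1280*(-6))*(284089 - 378414) = (-136420 + 7680)*(-94325) = -128740*(-94325) = 12143400500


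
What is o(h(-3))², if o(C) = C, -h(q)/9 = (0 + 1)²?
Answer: 81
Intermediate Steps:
h(q) = -9 (h(q) = -9*(0 + 1)² = -9*1² = -9*1 = -9)
o(h(-3))² = (-9)² = 81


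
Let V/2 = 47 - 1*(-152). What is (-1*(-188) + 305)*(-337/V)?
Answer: -166141/398 ≈ -417.44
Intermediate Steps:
V = 398 (V = 2*(47 - 1*(-152)) = 2*(47 + 152) = 2*199 = 398)
(-1*(-188) + 305)*(-337/V) = (-1*(-188) + 305)*(-337/398) = (188 + 305)*(-337*1/398) = 493*(-337/398) = -166141/398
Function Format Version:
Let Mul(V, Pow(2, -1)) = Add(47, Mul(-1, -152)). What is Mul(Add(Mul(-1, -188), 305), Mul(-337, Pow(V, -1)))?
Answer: Rational(-166141, 398) ≈ -417.44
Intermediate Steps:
V = 398 (V = Mul(2, Add(47, Mul(-1, -152))) = Mul(2, Add(47, 152)) = Mul(2, 199) = 398)
Mul(Add(Mul(-1, -188), 305), Mul(-337, Pow(V, -1))) = Mul(Add(Mul(-1, -188), 305), Mul(-337, Pow(398, -1))) = Mul(Add(188, 305), Mul(-337, Rational(1, 398))) = Mul(493, Rational(-337, 398)) = Rational(-166141, 398)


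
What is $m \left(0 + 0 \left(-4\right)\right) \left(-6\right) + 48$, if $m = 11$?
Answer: $48$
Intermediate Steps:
$m \left(0 + 0 \left(-4\right)\right) \left(-6\right) + 48 = 11 \left(0 + 0 \left(-4\right)\right) \left(-6\right) + 48 = 11 \left(0 + 0\right) \left(-6\right) + 48 = 11 \cdot 0 \left(-6\right) + 48 = 11 \cdot 0 + 48 = 0 + 48 = 48$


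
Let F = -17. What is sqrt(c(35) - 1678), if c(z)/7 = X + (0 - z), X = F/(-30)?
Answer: I*sqrt(1727130)/30 ≈ 43.807*I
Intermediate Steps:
X = 17/30 (X = -17/(-30) = -17*(-1/30) = 17/30 ≈ 0.56667)
c(z) = 119/30 - 7*z (c(z) = 7*(17/30 + (0 - z)) = 7*(17/30 - z) = 119/30 - 7*z)
sqrt(c(35) - 1678) = sqrt((119/30 - 7*35) - 1678) = sqrt((119/30 - 245) - 1678) = sqrt(-7231/30 - 1678) = sqrt(-57571/30) = I*sqrt(1727130)/30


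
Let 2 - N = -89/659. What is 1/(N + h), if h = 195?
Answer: 659/129912 ≈ 0.0050727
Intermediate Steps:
N = 1407/659 (N = 2 - (-89)/659 = 2 - 1*(-89/659) = 2 + 89/659 = 1407/659 ≈ 2.1351)
1/(N + h) = 1/(1407/659 + 195) = 1/(129912/659) = 659/129912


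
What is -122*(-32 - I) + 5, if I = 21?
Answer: 6471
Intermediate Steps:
-122*(-32 - I) + 5 = -122*(-32 - 1*21) + 5 = -122*(-32 - 21) + 5 = -122*(-53) + 5 = 6466 + 5 = 6471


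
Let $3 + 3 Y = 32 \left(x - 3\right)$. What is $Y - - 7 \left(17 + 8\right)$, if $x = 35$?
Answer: $\frac{1546}{3} \approx 515.33$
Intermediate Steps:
$Y = \frac{1021}{3}$ ($Y = -1 + \frac{32 \left(35 - 3\right)}{3} = -1 + \frac{32 \cdot 32}{3} = -1 + \frac{1}{3} \cdot 1024 = -1 + \frac{1024}{3} = \frac{1021}{3} \approx 340.33$)
$Y - - 7 \left(17 + 8\right) = \frac{1021}{3} - - 7 \left(17 + 8\right) = \frac{1021}{3} - \left(-7\right) 25 = \frac{1021}{3} - -175 = \frac{1021}{3} + 175 = \frac{1546}{3}$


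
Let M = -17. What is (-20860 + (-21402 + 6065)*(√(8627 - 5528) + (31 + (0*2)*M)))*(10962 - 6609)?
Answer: -2160424371 - 66761961*√3099 ≈ -5.8770e+9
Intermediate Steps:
(-20860 + (-21402 + 6065)*(√(8627 - 5528) + (31 + (0*2)*M)))*(10962 - 6609) = (-20860 + (-21402 + 6065)*(√(8627 - 5528) + (31 + (0*2)*(-17))))*(10962 - 6609) = (-20860 - 15337*(√3099 + (31 + 0*(-17))))*4353 = (-20860 - 15337*(√3099 + (31 + 0)))*4353 = (-20860 - 15337*(√3099 + 31))*4353 = (-20860 - 15337*(31 + √3099))*4353 = (-20860 + (-475447 - 15337*√3099))*4353 = (-496307 - 15337*√3099)*4353 = -2160424371 - 66761961*√3099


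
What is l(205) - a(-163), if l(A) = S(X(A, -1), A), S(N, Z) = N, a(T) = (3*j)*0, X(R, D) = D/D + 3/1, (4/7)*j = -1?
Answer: 4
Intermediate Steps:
j = -7/4 (j = (7/4)*(-1) = -7/4 ≈ -1.7500)
X(R, D) = 4 (X(R, D) = 1 + 3*1 = 1 + 3 = 4)
a(T) = 0 (a(T) = (3*(-7/4))*0 = -21/4*0 = 0)
l(A) = 4
l(205) - a(-163) = 4 - 1*0 = 4 + 0 = 4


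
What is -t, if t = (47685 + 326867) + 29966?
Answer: -404518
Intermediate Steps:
t = 404518 (t = 374552 + 29966 = 404518)
-t = -1*404518 = -404518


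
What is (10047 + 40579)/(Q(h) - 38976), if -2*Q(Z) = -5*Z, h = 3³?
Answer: -101252/77817 ≈ -1.3012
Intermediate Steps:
h = 27
Q(Z) = 5*Z/2 (Q(Z) = -(-5)*Z/2 = 5*Z/2)
(10047 + 40579)/(Q(h) - 38976) = (10047 + 40579)/((5/2)*27 - 38976) = 50626/(135/2 - 38976) = 50626/(-77817/2) = 50626*(-2/77817) = -101252/77817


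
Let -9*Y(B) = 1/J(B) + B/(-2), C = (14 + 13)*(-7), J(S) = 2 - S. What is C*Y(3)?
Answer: -105/2 ≈ -52.500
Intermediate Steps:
C = -189 (C = 27*(-7) = -189)
Y(B) = -1/(9*(2 - B)) + B/18 (Y(B) = -(1/(2 - B) + B/(-2))/9 = -(1/(2 - B) + B*(-1/2))/9 = -(1/(2 - B) - B/2)/9 = -1/(9*(2 - B)) + B/18)
C*Y(3) = -21*(2 + 3*(-2 + 3))/(2*(-2 + 3)) = -21*(2 + 3*1)/(2*1) = -21*(2 + 3)/2 = -21*5/2 = -189*5/18 = -105/2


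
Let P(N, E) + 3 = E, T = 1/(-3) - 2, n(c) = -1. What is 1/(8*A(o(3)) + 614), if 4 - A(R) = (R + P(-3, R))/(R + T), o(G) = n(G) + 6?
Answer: 1/625 ≈ 0.0016000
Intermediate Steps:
T = -7/3 (T = 1*(-1/3) - 2 = -1/3 - 2 = -7/3 ≈ -2.3333)
P(N, E) = -3 + E
o(G) = 5 (o(G) = -1 + 6 = 5)
A(R) = 4 - (-3 + 2*R)/(-7/3 + R) (A(R) = 4 - (R + (-3 + R))/(R - 7/3) = 4 - (-3 + 2*R)/(-7/3 + R))
1/(8*A(o(3)) + 614) = 1/(8*((-19 + 6*5)/(-7 + 3*5)) + 614) = 1/(8*((-19 + 30)/(-7 + 15)) + 614) = 1/(8*(11/8) + 614) = 1/(11 + 614) = 1/625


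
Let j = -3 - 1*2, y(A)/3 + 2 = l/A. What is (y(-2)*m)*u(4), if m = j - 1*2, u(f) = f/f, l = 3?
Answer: 147/2 ≈ 73.500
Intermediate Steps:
y(A) = -6 + 9/A (y(A) = -6 + 3*(3/A) = -6 + 9/A)
j = -5 (j = -3 - 2 = -5)
u(f) = 1
m = -7 (m = -5 - 1*2 = -5 - 2 = -7)
(y(-2)*m)*u(4) = ((-6 + 9/(-2))*(-7))*1 = ((-6 + 9*(-½))*(-7))*1 = ((-6 - 9/2)*(-7))*1 = -21/2*(-7)*1 = (147/2)*1 = 147/2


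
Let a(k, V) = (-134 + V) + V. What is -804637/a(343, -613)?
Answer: 804637/1360 ≈ 591.64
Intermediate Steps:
a(k, V) = -134 + 2*V
-804637/a(343, -613) = -804637/(-134 + 2*(-613)) = -804637/(-134 - 1226) = -804637/(-1360) = -804637*(-1/1360) = 804637/1360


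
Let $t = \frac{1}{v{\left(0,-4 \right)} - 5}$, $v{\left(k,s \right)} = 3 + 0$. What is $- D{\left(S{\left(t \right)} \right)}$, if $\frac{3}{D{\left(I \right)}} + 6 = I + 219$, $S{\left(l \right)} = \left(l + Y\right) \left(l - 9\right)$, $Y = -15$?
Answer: $- \frac{12}{1441} \approx -0.0083275$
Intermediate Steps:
$v{\left(k,s \right)} = 3$
$t = - \frac{1}{2}$ ($t = \frac{1}{3 - 5} = \frac{1}{-2} = - \frac{1}{2} \approx -0.5$)
$S{\left(l \right)} = \left(-15 + l\right) \left(-9 + l\right)$ ($S{\left(l \right)} = \left(l - 15\right) \left(l - 9\right) = \left(-15 + l\right) \left(-9 + l\right)$)
$D{\left(I \right)} = \frac{3}{213 + I}$ ($D{\left(I \right)} = \frac{3}{-6 + \left(I + 219\right)} = \frac{3}{-6 + \left(219 + I\right)} = \frac{3}{213 + I}$)
$- D{\left(S{\left(t \right)} \right)} = - \frac{3}{213 + \left(135 + \left(- \frac{1}{2}\right)^{2} - -12\right)} = - \frac{3}{213 + \left(135 + \frac{1}{4} + 12\right)} = - \frac{3}{213 + \frac{589}{4}} = - \frac{3}{\frac{1441}{4}} = - \frac{3 \cdot 4}{1441} = \left(-1\right) \frac{12}{1441} = - \frac{12}{1441}$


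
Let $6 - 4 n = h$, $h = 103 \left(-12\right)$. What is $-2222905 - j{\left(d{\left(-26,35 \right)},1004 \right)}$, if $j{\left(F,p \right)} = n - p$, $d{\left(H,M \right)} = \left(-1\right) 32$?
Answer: $- \frac{4444423}{2} \approx -2.2222 \cdot 10^{6}$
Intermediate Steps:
$h = -1236$
$n = \frac{621}{2}$ ($n = \frac{3}{2} - -309 = \frac{3}{2} + 309 = \frac{621}{2} \approx 310.5$)
$d{\left(H,M \right)} = -32$
$j{\left(F,p \right)} = \frac{621}{2} - p$
$-2222905 - j{\left(d{\left(-26,35 \right)},1004 \right)} = -2222905 - \left(\frac{621}{2} - 1004\right) = -2222905 - - \frac{1387}{2} = -2222905 + \frac{1387}{2} = - \frac{4444423}{2}$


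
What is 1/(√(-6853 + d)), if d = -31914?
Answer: -I*√38767/38767 ≈ -0.0050789*I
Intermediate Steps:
1/(√(-6853 + d)) = 1/(√(-6853 - 31914)) = 1/(√(-38767)) = 1/(I*√38767) = -I*√38767/38767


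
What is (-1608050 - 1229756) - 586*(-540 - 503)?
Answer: -2226608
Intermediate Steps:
(-1608050 - 1229756) - 586*(-540 - 503) = -2837806 - 586*(-1043) = -2837806 + 611198 = -2226608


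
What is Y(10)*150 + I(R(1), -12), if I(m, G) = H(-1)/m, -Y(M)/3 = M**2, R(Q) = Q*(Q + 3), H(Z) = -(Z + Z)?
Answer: -89999/2 ≈ -45000.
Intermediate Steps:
H(Z) = -2*Z
R(Q) = Q*(3 + Q)
Y(M) = -3*M**2
I(m, G) = 2/m (I(m, G) = (-2*(-1))/m = 2/m)
Y(10)*150 + I(R(1), -12) = -3*10**2*150 + 2/((1*(3 + 1))) = -3*100*150 + 2/((1*4)) = -300*150 + 2/4 = -45000 + 2*(1/4) = -45000 + 1/2 = -89999/2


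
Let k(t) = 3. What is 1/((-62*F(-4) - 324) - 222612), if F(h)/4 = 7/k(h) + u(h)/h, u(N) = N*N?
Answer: -3/667568 ≈ -4.4939e-6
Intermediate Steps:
u(N) = N²
F(h) = 28/3 + 4*h (F(h) = 4*(7/3 + h²/h) = 4*(7*(⅓) + h) = 4*(7/3 + h) = 28/3 + 4*h)
1/((-62*F(-4) - 324) - 222612) = 1/((-62*(28/3 + 4*(-4)) - 324) - 222612) = 1/((-62*(28/3 - 16) - 324) - 222612) = 1/((-62*(-20/3) - 324) - 222612) = 1/((1240/3 - 324) - 222612) = 1/(268/3 - 222612) = 1/(-667568/3) = -3/667568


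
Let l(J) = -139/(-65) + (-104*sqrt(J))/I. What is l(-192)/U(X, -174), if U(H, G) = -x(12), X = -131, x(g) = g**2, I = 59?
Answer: -139/9360 + 52*I*sqrt(3)/531 ≈ -0.01485 + 0.16962*I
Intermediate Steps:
l(J) = 139/65 - 104*sqrt(J)/59 (l(J) = -139/(-65) - 104*sqrt(J)/59 = -139*(-1/65) - 104*sqrt(J)*(1/59) = 139/65 - 104*sqrt(J)/59)
U(H, G) = -144 (U(H, G) = -1*12**2 = -1*144 = -144)
l(-192)/U(X, -174) = (139/65 - 832*I*sqrt(3)/59)/(-144) = (139/65 - 832*I*sqrt(3)/59)*(-1/144) = -139/9360 + 52*I*sqrt(3)/531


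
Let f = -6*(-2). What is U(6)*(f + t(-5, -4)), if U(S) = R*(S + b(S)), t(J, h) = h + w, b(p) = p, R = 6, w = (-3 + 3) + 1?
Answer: 648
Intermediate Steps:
w = 1 (w = 0 + 1 = 1)
t(J, h) = 1 + h (t(J, h) = h + 1 = 1 + h)
U(S) = 12*S (U(S) = 6*(S + S) = 6*(2*S) = 12*S)
f = 12
U(6)*(f + t(-5, -4)) = (12*6)*(12 + (1 - 4)) = 72*(12 - 3) = 72*9 = 648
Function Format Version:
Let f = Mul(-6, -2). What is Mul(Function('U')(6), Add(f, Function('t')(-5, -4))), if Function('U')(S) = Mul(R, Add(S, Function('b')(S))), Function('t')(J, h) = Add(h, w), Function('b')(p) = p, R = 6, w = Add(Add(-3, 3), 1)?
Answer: 648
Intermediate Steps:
w = 1 (w = Add(0, 1) = 1)
Function('t')(J, h) = Add(1, h) (Function('t')(J, h) = Add(h, 1) = Add(1, h))
Function('U')(S) = Mul(12, S) (Function('U')(S) = Mul(6, Add(S, S)) = Mul(6, Mul(2, S)) = Mul(12, S))
f = 12
Mul(Function('U')(6), Add(f, Function('t')(-5, -4))) = Mul(Mul(12, 6), Add(12, Add(1, -4))) = Mul(72, Add(12, -3)) = Mul(72, 9) = 648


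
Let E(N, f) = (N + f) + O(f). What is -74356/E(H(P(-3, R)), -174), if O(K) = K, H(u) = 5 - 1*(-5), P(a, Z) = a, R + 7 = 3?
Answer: 37178/169 ≈ 219.99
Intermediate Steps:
R = -4 (R = -7 + 3 = -4)
H(u) = 10 (H(u) = 5 + 5 = 10)
E(N, f) = N + 2*f (E(N, f) = (N + f) + f = N + 2*f)
-74356/E(H(P(-3, R)), -174) = -74356/(10 + 2*(-174)) = -74356/(10 - 348) = -74356/(-338) = -74356*(-1/338) = 37178/169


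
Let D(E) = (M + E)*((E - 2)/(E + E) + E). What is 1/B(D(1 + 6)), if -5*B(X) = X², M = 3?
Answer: -49/53045 ≈ -0.00092374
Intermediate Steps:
D(E) = (3 + E)*(E + (-2 + E)/(2*E)) (D(E) = (3 + E)*((E - 2)/(E + E) + E) = (3 + E)*((-2 + E)/((2*E)) + E) = (3 + E)*((-2 + E)*(1/(2*E)) + E) = (3 + E)*((-2 + E)/(2*E) + E) = (3 + E)*(E + (-2 + E)/(2*E)))
B(X) = -X²/5
1/B(D(1 + 6)) = 1/(-(½ + (1 + 6)² - 3/(1 + 6) + 7*(1 + 6)/2)²/5) = 1/(-(½ + 7² - 3/7 + (7/2)*7)²/5) = 1/(-(½ + 49 - 3*⅐ + 49/2)²/5) = 1/(-(½ + 49 - 3/7 + 49/2)²/5) = 1/(-(515/7)²/5) = 1/(-⅕*265225/49) = 1/(-53045/49) = -49/53045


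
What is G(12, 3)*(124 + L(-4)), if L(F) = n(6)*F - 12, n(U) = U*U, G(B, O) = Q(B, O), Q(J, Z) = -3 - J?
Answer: 480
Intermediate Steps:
G(B, O) = -3 - B
n(U) = U**2
L(F) = -12 + 36*F (L(F) = 6**2*F - 12 = 36*F - 12 = -12 + 36*F)
G(12, 3)*(124 + L(-4)) = (-3 - 1*12)*(124 + (-12 + 36*(-4))) = (-3 - 12)*(124 + (-12 - 144)) = -15*(124 - 156) = -15*(-32) = 480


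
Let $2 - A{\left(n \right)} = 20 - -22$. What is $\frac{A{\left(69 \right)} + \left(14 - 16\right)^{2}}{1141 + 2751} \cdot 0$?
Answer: $0$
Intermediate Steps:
$A{\left(n \right)} = -40$ ($A{\left(n \right)} = 2 - \left(20 - -22\right) = 2 - \left(20 + 22\right) = 2 - 42 = -40$)
$\frac{A{\left(69 \right)} + \left(14 - 16\right)^{2}}{1141 + 2751} \cdot 0 = \frac{-40 + \left(14 - 16\right)^{2}}{1141 + 2751} \cdot 0 = \frac{-40 + \left(-2\right)^{2}}{3892} \cdot 0 = \left(-40 + 4\right) \frac{1}{3892} \cdot 0 = \left(-36\right) \frac{1}{3892} \cdot 0 = \left(- \frac{9}{973}\right) 0 = 0$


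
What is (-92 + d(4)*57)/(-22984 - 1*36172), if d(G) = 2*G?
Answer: -91/14789 ≈ -0.0061532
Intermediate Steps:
(-92 + d(4)*57)/(-22984 - 1*36172) = (-92 + (2*4)*57)/(-22984 - 1*36172) = (-92 + 8*57)/(-22984 - 36172) = (-92 + 456)/(-59156) = 364*(-1/59156) = -91/14789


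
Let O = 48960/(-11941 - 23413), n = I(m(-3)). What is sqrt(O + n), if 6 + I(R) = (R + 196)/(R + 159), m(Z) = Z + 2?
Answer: I*sqrt(47979304379886)/2792966 ≈ 2.4801*I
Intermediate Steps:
m(Z) = 2 + Z
I(R) = -6 + (196 + R)/(159 + R) (I(R) = -6 + (R + 196)/(R + 159) = -6 + (196 + R)/(159 + R))
n = -753/158 (n = (-758 - 5*(2 - 3))/(159 + (2 - 3)) = (-758 - 5*(-1))/(159 - 1) = (-758 + 5)/158 = (1/158)*(-753) = -753/158 ≈ -4.7658)
O = -24480/17677 (O = 48960/(-35354) = 48960*(-1/35354) = -24480/17677 ≈ -1.3848)
sqrt(O + n) = sqrt(-24480/17677 - 753/158) = sqrt(-17178621/2792966) = I*sqrt(47979304379886)/2792966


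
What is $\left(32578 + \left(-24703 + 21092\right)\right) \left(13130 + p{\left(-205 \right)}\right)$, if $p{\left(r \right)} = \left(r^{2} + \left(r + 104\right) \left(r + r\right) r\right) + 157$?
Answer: $-244300088646$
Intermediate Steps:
$p{\left(r \right)} = 157 + r^{2} + 2 r^{2} \left(104 + r\right)$ ($p{\left(r \right)} = \left(r^{2} + \left(104 + r\right) 2 r r\right) + 157 = \left(r^{2} + 2 r \left(104 + r\right) r\right) + 157 = \left(r^{2} + 2 r^{2} \left(104 + r\right)\right) + 157 = 157 + r^{2} + 2 r^{2} \left(104 + r\right)$)
$\left(32578 + \left(-24703 + 21092\right)\right) \left(13130 + p{\left(-205 \right)}\right) = \left(32578 + \left(-24703 + 21092\right)\right) \left(13130 + \left(157 + 2 \left(-205\right)^{3} + 209 \left(-205\right)^{2}\right)\right) = \left(32578 - 3611\right) \left(13130 + \left(157 + 2 \left(-8615125\right) + 209 \cdot 42025\right)\right) = 28967 \left(13130 + \left(157 - 17230250 + 8783225\right)\right) = 28967 \left(13130 - 8446868\right) = 28967 \left(-8433738\right) = -244300088646$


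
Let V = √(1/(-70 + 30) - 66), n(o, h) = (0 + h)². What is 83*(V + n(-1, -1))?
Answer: 83 + 83*I*√26410/20 ≈ 83.0 + 674.42*I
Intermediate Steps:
n(o, h) = h²
V = I*√26410/20 (V = √(1/(-40) - 66) = √(-1/40 - 66) = √(-2641/40) = I*√26410/20 ≈ 8.1256*I)
83*(V + n(-1, -1)) = 83*(I*√26410/20 + (-1)²) = 83*(I*√26410/20 + 1) = 83*(1 + I*√26410/20) = 83 + 83*I*√26410/20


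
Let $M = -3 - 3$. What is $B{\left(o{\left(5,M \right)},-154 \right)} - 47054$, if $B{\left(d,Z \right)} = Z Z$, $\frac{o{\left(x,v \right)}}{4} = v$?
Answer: $-23338$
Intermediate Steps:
$M = -6$ ($M = -3 - 3 = -6$)
$o{\left(x,v \right)} = 4 v$
$B{\left(d,Z \right)} = Z^{2}$
$B{\left(o{\left(5,M \right)},-154 \right)} - 47054 = \left(-154\right)^{2} - 47054 = 23716 - 47054 = -23338$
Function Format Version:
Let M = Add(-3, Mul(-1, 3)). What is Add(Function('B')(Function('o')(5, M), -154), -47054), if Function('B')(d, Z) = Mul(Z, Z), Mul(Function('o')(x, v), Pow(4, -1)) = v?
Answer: -23338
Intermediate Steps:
M = -6 (M = Add(-3, -3) = -6)
Function('o')(x, v) = Mul(4, v)
Function('B')(d, Z) = Pow(Z, 2)
Add(Function('B')(Function('o')(5, M), -154), -47054) = Add(Pow(-154, 2), -47054) = Add(23716, -47054) = -23338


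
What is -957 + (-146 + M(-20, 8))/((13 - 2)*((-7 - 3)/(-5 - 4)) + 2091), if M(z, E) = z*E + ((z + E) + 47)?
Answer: -18117492/18929 ≈ -957.13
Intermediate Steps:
M(z, E) = 47 + E + z + E*z (M(z, E) = E*z + ((E + z) + 47) = E*z + (47 + E + z) = 47 + E + z + E*z)
-957 + (-146 + M(-20, 8))/((13 - 2)*((-7 - 3)/(-5 - 4)) + 2091) = -957 + (-146 + (47 + 8 - 20 + 8*(-20)))/((13 - 2)*((-7 - 3)/(-5 - 4)) + 2091) = -957 + (-146 + (47 + 8 - 20 - 160))/(11*(-10/(-9)) + 2091) = -957 + (-146 - 125)/(11*(-10*(-⅑)) + 2091) = -957 - 271/(11*(10/9) + 2091) = -957 - 271/(110/9 + 2091) = -957 - 271/18929/9 = -957 - 271*9/18929 = -957 - 2439/18929 = -18117492/18929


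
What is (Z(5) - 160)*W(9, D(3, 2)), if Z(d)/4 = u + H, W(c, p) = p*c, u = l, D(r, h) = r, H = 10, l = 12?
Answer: -1944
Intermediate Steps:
u = 12
W(c, p) = c*p
Z(d) = 88 (Z(d) = 4*(12 + 10) = 4*22 = 88)
(Z(5) - 160)*W(9, D(3, 2)) = (88 - 160)*(9*3) = -72*27 = -1944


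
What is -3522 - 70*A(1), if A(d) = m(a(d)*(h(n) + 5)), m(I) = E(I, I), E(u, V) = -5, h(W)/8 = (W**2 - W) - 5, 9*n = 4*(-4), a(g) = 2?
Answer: -3172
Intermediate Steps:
n = -16/9 (n = (4*(-4))/9 = (1/9)*(-16) = -16/9 ≈ -1.7778)
h(W) = -40 - 8*W + 8*W**2 (h(W) = 8*((W**2 - W) - 5) = 8*(-5 + W**2 - W) = -40 - 8*W + 8*W**2)
m(I) = -5
A(d) = -5
-3522 - 70*A(1) = -3522 - 70*(-5) = -3522 - 1*(-350) = -3522 + 350 = -3172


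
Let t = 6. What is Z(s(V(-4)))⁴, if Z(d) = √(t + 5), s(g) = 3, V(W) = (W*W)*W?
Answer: 121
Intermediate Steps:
V(W) = W³ (V(W) = W²*W = W³)
Z(d) = √11 (Z(d) = √(6 + 5) = √11)
Z(s(V(-4)))⁴ = (√11)⁴ = 121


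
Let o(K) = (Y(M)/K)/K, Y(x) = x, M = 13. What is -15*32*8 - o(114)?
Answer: -49904653/12996 ≈ -3840.0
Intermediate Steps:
o(K) = 13/K² (o(K) = (13/K)/K = 13/K²)
-15*32*8 - o(114) = -15*32*8 - 13/114² = -480*8 - 13/12996 = -3840 - 1*13/12996 = -3840 - 13/12996 = -49904653/12996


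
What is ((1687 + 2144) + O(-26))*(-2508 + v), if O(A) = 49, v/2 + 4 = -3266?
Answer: -35106240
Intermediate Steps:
v = -6540 (v = -8 + 2*(-3266) = -8 - 6532 = -6540)
((1687 + 2144) + O(-26))*(-2508 + v) = ((1687 + 2144) + 49)*(-2508 - 6540) = (3831 + 49)*(-9048) = 3880*(-9048) = -35106240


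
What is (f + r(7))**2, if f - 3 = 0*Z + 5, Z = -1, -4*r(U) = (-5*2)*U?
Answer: 2601/4 ≈ 650.25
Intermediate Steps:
r(U) = 5*U/2 (r(U) = -(-5*2)*U/4 = -(-5)*U/2 = 5*U/2)
f = 8 (f = 3 + (0*(-1) + 5) = 3 + (0 + 5) = 3 + 5 = 8)
(f + r(7))**2 = (8 + (5/2)*7)**2 = (8 + 35/2)**2 = (51/2)**2 = 2601/4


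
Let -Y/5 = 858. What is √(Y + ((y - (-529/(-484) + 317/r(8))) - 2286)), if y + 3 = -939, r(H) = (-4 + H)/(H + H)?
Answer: I*√4252953/22 ≈ 93.74*I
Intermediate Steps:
Y = -4290 (Y = -5*858 = -4290)
r(H) = (-4 + H)/(2*H) (r(H) = (-4 + H)/((2*H)) = (-4 + H)*(1/(2*H)) = (-4 + H)/(2*H))
y = -942 (y = -3 - 939 = -942)
√(Y + ((y - (-529/(-484) + 317/r(8))) - 2286)) = √(-4290 + ((-942 - (-529/(-484) + 317/(((½)*(-4 + 8)/8)))) - 2286)) = √(-4290 + ((-942 - (-529*(-1/484) + 317/(((½)*(⅛)*4)))) - 2286)) = √(-4290 + ((-942 - (529/484 + 317/(¼))) - 2286)) = √(-4290 + ((-942 - (529/484 + 317*4)) - 2286)) = √(-4290 + ((-942 - (529/484 + 1268)) - 2286)) = √(-4290 + ((-942 - 1*614241/484) - 2286)) = √(-4290 + ((-942 - 614241/484) - 2286)) = √(-4290 + (-1070169/484 - 2286)) = √(-4290 - 2176593/484) = √(-4252953/484) = I*√4252953/22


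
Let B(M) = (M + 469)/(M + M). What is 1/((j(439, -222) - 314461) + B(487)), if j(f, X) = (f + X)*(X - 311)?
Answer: -487/209468936 ≈ -2.3249e-6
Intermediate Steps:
j(f, X) = (-311 + X)*(X + f) (j(f, X) = (X + f)*(-311 + X) = (-311 + X)*(X + f))
B(M) = (469 + M)/(2*M) (B(M) = (469 + M)/((2*M)) = (469 + M)*(1/(2*M)) = (469 + M)/(2*M))
1/((j(439, -222) - 314461) + B(487)) = 1/((((-222)² - 311*(-222) - 311*439 - 222*439) - 314461) + (½)*(469 + 487)/487) = 1/(((49284 + 69042 - 136529 - 97458) - 314461) + (½)*(1/487)*956) = 1/((-115661 - 314461) + 478/487) = 1/(-430122 + 478/487) = 1/(-209468936/487) = -487/209468936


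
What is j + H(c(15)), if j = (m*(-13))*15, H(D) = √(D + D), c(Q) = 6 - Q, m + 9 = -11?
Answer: 3900 + 3*I*√2 ≈ 3900.0 + 4.2426*I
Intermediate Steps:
m = -20 (m = -9 - 11 = -20)
H(D) = √2*√D (H(D) = √(2*D) = √2*√D)
j = 3900 (j = -20*(-13)*15 = 260*15 = 3900)
j + H(c(15)) = 3900 + √2*√(6 - 1*15) = 3900 + √2*√(6 - 15) = 3900 + √2*√(-9) = 3900 + √2*(3*I) = 3900 + 3*I*√2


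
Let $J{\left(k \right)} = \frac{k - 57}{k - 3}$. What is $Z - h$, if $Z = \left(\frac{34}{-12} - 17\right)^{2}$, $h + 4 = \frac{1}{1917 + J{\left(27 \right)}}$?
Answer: $\frac{109619071}{275868} \approx 397.36$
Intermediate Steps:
$J{\left(k \right)} = \frac{-57 + k}{-3 + k}$
$h = - \frac{30648}{7663}$ ($h = -4 + \frac{1}{1917 + \frac{-57 + 27}{-3 + 27}} = -4 + \frac{1}{1917 + \frac{1}{24} \left(-30\right)} = -4 + \frac{1}{1917 - \frac{5}{4}} = -4 + \frac{1}{\frac{7663}{4}} = -4 + \frac{4}{7663} = - \frac{30648}{7663} \approx -3.9995$)
$Z = \frac{14161}{36}$ ($Z = \left(34 \left(- \frac{1}{12}\right) - 17\right)^{2} = \left(- \frac{17}{6} - 17\right)^{2} = \left(- \frac{119}{6}\right)^{2} = \frac{14161}{36} \approx 393.36$)
$Z - h = \frac{14161}{36} - - \frac{30648}{7663} = \frac{14161}{36} + \frac{30648}{7663} = \frac{109619071}{275868}$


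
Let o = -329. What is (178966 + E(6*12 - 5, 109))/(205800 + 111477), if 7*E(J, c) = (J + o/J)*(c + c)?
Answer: 84841934/148802913 ≈ 0.57016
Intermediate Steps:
E(J, c) = 2*c*(J - 329/J)/7 (E(J, c) = ((J - 329/J)*(c + c))/7 = ((J - 329/J)*(2*c))/7 = (2*c*(J - 329/J))/7 = 2*c*(J - 329/J)/7)
(178966 + E(6*12 - 5, 109))/(205800 + 111477) = (178966 + (2/7)*109*(-329 + (6*12 - 5)**2)/(6*12 - 5))/(205800 + 111477) = (178966 + (2/7)*109*(-329 + (72 - 5)**2)/(72 - 5))/317277 = (178966 + (2/7)*109*(-329 + 67**2)/67)*(1/317277) = (178966 + (2/7)*109*(1/67)*(-329 + 4489))*(1/317277) = (178966 + (2/7)*109*(1/67)*4160)*(1/317277) = (178966 + 906880/469)*(1/317277) = (84841934/469)*(1/317277) = 84841934/148802913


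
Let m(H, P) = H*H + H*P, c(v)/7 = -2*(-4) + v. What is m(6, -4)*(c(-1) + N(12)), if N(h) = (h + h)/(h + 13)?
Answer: 14988/25 ≈ 599.52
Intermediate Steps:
c(v) = 56 + 7*v (c(v) = 7*(-2*(-4) + v) = 7*(8 + v) = 56 + 7*v)
m(H, P) = H**2 + H*P
N(h) = 2*h/(13 + h) (N(h) = (2*h)/(13 + h) = 2*h/(13 + h))
m(6, -4)*(c(-1) + N(12)) = (6*(6 - 4))*((56 + 7*(-1)) + 2*12/(13 + 12)) = (6*2)*((56 - 7) + 2*12/25) = 12*(49 + 2*12*(1/25)) = 12*(49 + 24/25) = 12*(1249/25) = 14988/25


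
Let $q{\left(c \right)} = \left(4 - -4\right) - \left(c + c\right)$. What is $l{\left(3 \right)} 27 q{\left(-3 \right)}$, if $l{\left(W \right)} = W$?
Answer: $1134$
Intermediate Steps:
$q{\left(c \right)} = 8 - 2 c$ ($q{\left(c \right)} = \left(4 + 4\right) - 2 c = 8 - 2 c$)
$l{\left(3 \right)} 27 q{\left(-3 \right)} = 3 \cdot 27 \left(8 - -6\right) = 81 \left(8 + 6\right) = 81 \cdot 14 = 1134$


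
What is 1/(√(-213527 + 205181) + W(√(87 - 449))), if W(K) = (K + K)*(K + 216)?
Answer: -I/(√8346 + 432*√362 + 724*I) ≈ -1.0403e-5 - 0.00011942*I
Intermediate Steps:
W(K) = 2*K*(216 + K) (W(K) = (2*K)*(216 + K) = 2*K*(216 + K))
1/(√(-213527 + 205181) + W(√(87 - 449))) = 1/(√(-213527 + 205181) + 2*√(87 - 449)*(216 + √(87 - 449))) = 1/(√(-8346) + 2*√(-362)*(216 + √(-362))) = 1/(I*√8346 + 2*(I*√362)*(216 + I*√362)) = 1/(I*√8346 + 2*I*√362*(216 + I*√362))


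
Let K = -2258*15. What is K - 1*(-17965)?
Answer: -15905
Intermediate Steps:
K = -33870 (K = -1*33870 = -33870)
K - 1*(-17965) = -33870 - 1*(-17965) = -33870 + 17965 = -15905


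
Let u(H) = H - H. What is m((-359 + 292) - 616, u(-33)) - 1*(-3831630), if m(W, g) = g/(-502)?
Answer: 3831630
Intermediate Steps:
u(H) = 0
m(W, g) = -g/502 (m(W, g) = g*(-1/502) = -g/502)
m((-359 + 292) - 616, u(-33)) - 1*(-3831630) = -1/502*0 - 1*(-3831630) = 0 + 3831630 = 3831630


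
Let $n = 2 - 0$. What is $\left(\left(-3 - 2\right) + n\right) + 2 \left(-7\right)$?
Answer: $-17$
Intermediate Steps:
$n = 2$ ($n = 2 + 0 = 2$)
$\left(\left(-3 - 2\right) + n\right) + 2 \left(-7\right) = \left(\left(-3 - 2\right) + 2\right) + 2 \left(-7\right) = \left(-5 + 2\right) - 14 = -3 - 14 = -17$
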